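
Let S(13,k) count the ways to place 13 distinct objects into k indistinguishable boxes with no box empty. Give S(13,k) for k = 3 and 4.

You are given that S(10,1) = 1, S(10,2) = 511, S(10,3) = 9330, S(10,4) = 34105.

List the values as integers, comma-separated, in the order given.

i=11: T(11,1)=0+1·1=1 | T(11,2)=1+2·511=1023 | T(11,3)=511+3·9330=28501 | T(11,4)=9330+4·34105=145750
i=12: T(12,2)=1+2·1023=2047 | T(12,3)=1023+3·28501=86526 | T(12,4)=28501+4·145750=611501
i=13: T(13,3)=2047+3·86526=261625 | T(13,4)=86526+4·611501=2532530
Read S(13,3) = 261625, S(13,4) = 2532530.

261625, 2532530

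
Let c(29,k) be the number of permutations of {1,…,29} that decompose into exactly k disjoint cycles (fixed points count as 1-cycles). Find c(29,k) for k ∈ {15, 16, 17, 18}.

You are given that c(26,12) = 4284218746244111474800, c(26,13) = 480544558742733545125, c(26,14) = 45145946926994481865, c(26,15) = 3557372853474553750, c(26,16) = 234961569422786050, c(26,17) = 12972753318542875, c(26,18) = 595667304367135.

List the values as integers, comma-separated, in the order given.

211821088794711294496815, 16532187926098943672490, 1101911578045922391915, 62656135265695354110

@27  (27,13):480544558742733545125·26+4284218746244111474800→16778377273555183648050, (27,14):45145946926994481865·26+480544558742733545125→1654339178844590073615, (27,15):3557372853474553750·26+45145946926994481865→137637641117332879365, (27,16):234961569422786050·26+3557372853474553750→9666373658466991050, (27,17):12972753318542875·26+234961569422786050→572253155704900800, (27,18):595667304367135·26+12972753318542875→28460103232088385
@28  (28,14):1654339178844590073615·27+16778377273555183648050→61445535102359115635655, (28,15):137637641117332879365·27+1654339178844590073615→5370555489012577816470, (28,16):9666373658466991050·27+137637641117332879365→398629729895941637715, (28,17):572253155704900800·27+9666373658466991050→25117208862499312650, (28,18):28460103232088385·27+572253155704900800→1340675942971287195
@29  (29,15):5370555489012577816470·28+61445535102359115635655→211821088794711294496815, (29,16):398629729895941637715·28+5370555489012577816470→16532187926098943672490, (29,17):25117208862499312650·28+398629729895941637715→1101911578045922391915, (29,18):1340675942971287195·28+25117208862499312650→62656135265695354110
Read c(29,15) = 211821088794711294496815, c(29,16) = 16532187926098943672490, c(29,17) = 1101911578045922391915, c(29,18) = 62656135265695354110.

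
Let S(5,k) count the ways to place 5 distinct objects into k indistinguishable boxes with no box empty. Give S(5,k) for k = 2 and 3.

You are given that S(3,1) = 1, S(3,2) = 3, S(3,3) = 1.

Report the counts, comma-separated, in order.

row 4: T[4][1]=1·1+0=1  T[4][2]=2·3+1=7  T[4][3]=3·1+3=6
row 5: T[5][2]=2·7+1=15  T[5][3]=3·6+7=25
Read S(5,2) = 15, S(5,3) = 25.

15, 25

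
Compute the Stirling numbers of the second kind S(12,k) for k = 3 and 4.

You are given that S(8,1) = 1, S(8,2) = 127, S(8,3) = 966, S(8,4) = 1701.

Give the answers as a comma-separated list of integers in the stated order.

86526, 611501

r9: T_9,1=1×1+0=1; T_9,2=2×127+1=255; T_9,3=3×966+127=3025; T_9,4=4×1701+966=7770
r10: T_10,1=1×1+0=1; T_10,2=2×255+1=511; T_10,3=3×3025+255=9330; T_10,4=4×7770+3025=34105
r11: T_11,2=2×511+1=1023; T_11,3=3×9330+511=28501; T_11,4=4×34105+9330=145750
r12: T_12,3=3×28501+1023=86526; T_12,4=4×145750+28501=611501
Read S(12,3) = 86526, S(12,4) = 611501.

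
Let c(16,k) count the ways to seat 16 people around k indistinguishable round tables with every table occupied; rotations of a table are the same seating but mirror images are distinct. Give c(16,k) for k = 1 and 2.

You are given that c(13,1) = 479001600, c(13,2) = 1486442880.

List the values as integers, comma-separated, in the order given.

1307674368000, 4339163001600

row 14: T[14][1]=13·479001600+0=6227020800  T[14][2]=13·1486442880+479001600=19802759040
row 15: T[15][1]=14·6227020800+0=87178291200  T[15][2]=14·19802759040+6227020800=283465647360
row 16: T[16][1]=15·87178291200+0=1307674368000  T[16][2]=15·283465647360+87178291200=4339163001600
Read c(16,1) = 1307674368000, c(16,2) = 4339163001600.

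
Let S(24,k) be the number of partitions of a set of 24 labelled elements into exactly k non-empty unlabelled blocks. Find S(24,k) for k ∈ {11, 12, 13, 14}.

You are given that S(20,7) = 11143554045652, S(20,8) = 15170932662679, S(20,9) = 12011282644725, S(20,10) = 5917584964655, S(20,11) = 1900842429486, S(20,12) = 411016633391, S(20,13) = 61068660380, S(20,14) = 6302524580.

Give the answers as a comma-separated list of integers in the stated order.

i=21: T(21,8)=11143554045652+8·15170932662679=132511015347084 | T(21,9)=15170932662679+9·12011282644725=123272476465204 | T(21,10)=12011282644725+10·5917584964655=71187132291275 | T(21,11)=5917584964655+11·1900842429486=26826851689001 | T(21,12)=1900842429486+12·411016633391=6833042030178 | T(21,13)=411016633391+13·61068660380=1204909218331 | T(21,14)=61068660380+14·6302524580=149304004500
i=22: T(22,9)=132511015347084+9·123272476465204=1241963303533920 | T(22,10)=123272476465204+10·71187132291275=835143799377954 | T(22,11)=71187132291275+11·26826851689001=366282500870286 | T(22,12)=26826851689001+12·6833042030178=108823356051137 | T(22,13)=6833042030178+13·1204909218331=22496861868481 | T(22,14)=1204909218331+14·149304004500=3295165281331
i=23: T(23,10)=1241963303533920+10·835143799377954=9593401297313460 | T(23,11)=835143799377954+11·366282500870286=4864251308951100 | T(23,12)=366282500870286+12·108823356051137=1672162773483930 | T(23,13)=108823356051137+13·22496861868481=401282560341390 | T(23,14)=22496861868481+14·3295165281331=68629175807115
i=24: T(24,11)=9593401297313460+11·4864251308951100=63100165695775560 | T(24,12)=4864251308951100+12·1672162773483930=24930204590758260 | T(24,13)=1672162773483930+13·401282560341390=6888836057922000 | T(24,14)=401282560341390+14·68629175807115=1362091021641000
Read S(24,11) = 63100165695775560, S(24,12) = 24930204590758260, S(24,13) = 6888836057922000, S(24,14) = 1362091021641000.

63100165695775560, 24930204590758260, 6888836057922000, 1362091021641000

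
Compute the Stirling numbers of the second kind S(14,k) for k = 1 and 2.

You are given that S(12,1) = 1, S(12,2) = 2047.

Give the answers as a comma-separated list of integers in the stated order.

1, 8191

r13: T_13,1=1×1+0=1; T_13,2=2×2047+1=4095
r14: T_14,1=1×1+0=1; T_14,2=2×4095+1=8191
Read S(14,1) = 1, S(14,2) = 8191.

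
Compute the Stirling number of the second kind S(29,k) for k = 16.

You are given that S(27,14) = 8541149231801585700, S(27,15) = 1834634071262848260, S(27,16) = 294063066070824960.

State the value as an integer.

140694950355081071520

row 28: T[28][15]=15·1834634071262848260+8541149231801585700=36060660300744309600  T[28][16]=16·294063066070824960+1834634071262848260=6539643128396047620
row 29: T[29][16]=16·6539643128396047620+36060660300744309600=140694950355081071520
Read S(29,16) = 140694950355081071520.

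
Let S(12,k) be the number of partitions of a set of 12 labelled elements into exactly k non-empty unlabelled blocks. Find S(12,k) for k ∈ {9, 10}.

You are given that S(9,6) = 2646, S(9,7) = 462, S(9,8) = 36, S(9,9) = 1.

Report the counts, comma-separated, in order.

22275, 1705

row 10: T[10][7]=7·462+2646=5880  T[10][8]=8·36+462=750  T[10][9]=9·1+36=45  T[10][10]=10·0+1=1
row 11: T[11][8]=8·750+5880=11880  T[11][9]=9·45+750=1155  T[11][10]=10·1+45=55
row 12: T[12][9]=9·1155+11880=22275  T[12][10]=10·55+1155=1705
Read S(12,9) = 22275, S(12,10) = 1705.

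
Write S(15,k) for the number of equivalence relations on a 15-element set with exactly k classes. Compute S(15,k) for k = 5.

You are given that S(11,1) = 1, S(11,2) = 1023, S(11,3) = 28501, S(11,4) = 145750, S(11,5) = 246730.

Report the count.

row 12: T[12][2]=2·1023+1=2047  T[12][3]=3·28501+1023=86526  T[12][4]=4·145750+28501=611501  T[12][5]=5·246730+145750=1379400
row 13: T[13][3]=3·86526+2047=261625  T[13][4]=4·611501+86526=2532530  T[13][5]=5·1379400+611501=7508501
row 14: T[14][4]=4·2532530+261625=10391745  T[14][5]=5·7508501+2532530=40075035
row 15: T[15][5]=5·40075035+10391745=210766920
Read S(15,5) = 210766920.

210766920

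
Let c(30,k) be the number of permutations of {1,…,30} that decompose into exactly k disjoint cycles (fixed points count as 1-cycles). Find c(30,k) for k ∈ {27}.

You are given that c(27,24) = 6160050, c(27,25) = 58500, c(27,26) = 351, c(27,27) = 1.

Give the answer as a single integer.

@28  (28,25):58500·27+6160050→7739550, (28,26):351·27+58500→67977, (28,27):1·27+351→378
@29  (29,26):67977·28+7739550→9642906, (29,27):378·28+67977→78561
@30  (30,27):78561·29+9642906→11921175
Read c(30,27) = 11921175.

11921175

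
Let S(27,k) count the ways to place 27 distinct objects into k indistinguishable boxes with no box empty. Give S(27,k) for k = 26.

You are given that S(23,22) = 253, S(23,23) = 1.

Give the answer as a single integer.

351

r24: T_24,23=23×1+253=276; T_24,24=24×0+1=1
r25: T_25,24=24×1+276=300; T_25,25=25×0+1=1
r26: T_26,25=25×1+300=325; T_26,26=26×0+1=1
r27: T_27,26=26×1+325=351
Read S(27,26) = 351.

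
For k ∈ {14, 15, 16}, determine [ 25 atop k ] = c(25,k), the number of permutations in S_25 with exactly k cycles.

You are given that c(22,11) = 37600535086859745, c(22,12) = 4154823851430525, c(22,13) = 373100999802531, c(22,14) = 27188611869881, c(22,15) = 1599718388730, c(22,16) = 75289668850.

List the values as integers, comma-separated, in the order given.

1246200069070215000, 92446911376173550, 5700586321864500

r23: T_23,12=22×4154823851430525+37600535086859745=129006659818331295; T_23,13=22×373100999802531+4154823851430525=12363045847086207; T_23,14=22×27188611869881+373100999802531=971250460939913; T_23,15=22×1599718388730+27188611869881=62382416421941; T_23,16=22×75289668850+1599718388730=3256091103430
r24: T_24,13=23×12363045847086207+129006659818331295=413356714301314056; T_24,14=23×971250460939913+12363045847086207=34701806448704206; T_24,15=23×62382416421941+971250460939913=2406046038644556; T_24,16=23×3256091103430+62382416421941=137272511800831
r25: T_25,14=24×34701806448704206+413356714301314056=1246200069070215000; T_25,15=24×2406046038644556+34701806448704206=92446911376173550; T_25,16=24×137272511800831+2406046038644556=5700586321864500
Read c(25,14) = 1246200069070215000, c(25,15) = 92446911376173550, c(25,16) = 5700586321864500.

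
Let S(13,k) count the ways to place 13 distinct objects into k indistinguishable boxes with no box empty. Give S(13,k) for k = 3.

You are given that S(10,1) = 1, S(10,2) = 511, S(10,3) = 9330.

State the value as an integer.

row 11: T[11][1]=1·1+0=1  T[11][2]=2·511+1=1023  T[11][3]=3·9330+511=28501
row 12: T[12][2]=2·1023+1=2047  T[12][3]=3·28501+1023=86526
row 13: T[13][3]=3·86526+2047=261625
Read S(13,3) = 261625.

261625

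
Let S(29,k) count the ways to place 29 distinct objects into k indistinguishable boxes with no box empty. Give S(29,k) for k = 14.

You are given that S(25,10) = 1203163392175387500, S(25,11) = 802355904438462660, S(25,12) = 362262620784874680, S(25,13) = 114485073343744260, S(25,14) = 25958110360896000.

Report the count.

@26  (26,11):802355904438462660·11+1203163392175387500→10029078340998476760, (26,12):362262620784874680·12+802355904438462660→5149507353856958820, (26,13):114485073343744260·13+362262620784874680→1850568574253550060, (26,14):25958110360896000·14+114485073343744260→477898618396288260
@27  (27,12):5149507353856958820·12+10029078340998476760→71823166587281982600, (27,13):1850568574253550060·13+5149507353856958820→29206898819153109600, (27,14):477898618396288260·14+1850568574253550060→8541149231801585700
@28  (28,13):29206898819153109600·13+71823166587281982600→451512851236272407400, (28,14):8541149231801585700·14+29206898819153109600→148782988064375309400
@29  (29,14):148782988064375309400·14+451512851236272407400→2534474684137526739000
Read S(29,14) = 2534474684137526739000.

2534474684137526739000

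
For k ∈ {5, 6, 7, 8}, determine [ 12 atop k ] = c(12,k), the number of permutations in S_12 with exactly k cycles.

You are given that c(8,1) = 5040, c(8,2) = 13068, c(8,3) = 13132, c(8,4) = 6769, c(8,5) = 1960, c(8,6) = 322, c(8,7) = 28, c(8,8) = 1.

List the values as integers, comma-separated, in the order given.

@9  (9,2):13068·8+5040→109584, (9,3):13132·8+13068→118124, (9,4):6769·8+13132→67284, (9,5):1960·8+6769→22449, (9,6):322·8+1960→4536, (9,7):28·8+322→546, (9,8):1·8+28→36
@10  (10,3):118124·9+109584→1172700, (10,4):67284·9+118124→723680, (10,5):22449·9+67284→269325, (10,6):4536·9+22449→63273, (10,7):546·9+4536→9450, (10,8):36·9+546→870
@11  (11,4):723680·10+1172700→8409500, (11,5):269325·10+723680→3416930, (11,6):63273·10+269325→902055, (11,7):9450·10+63273→157773, (11,8):870·10+9450→18150
@12  (12,5):3416930·11+8409500→45995730, (12,6):902055·11+3416930→13339535, (12,7):157773·11+902055→2637558, (12,8):18150·11+157773→357423
Read c(12,5) = 45995730, c(12,6) = 13339535, c(12,7) = 2637558, c(12,8) = 357423.

45995730, 13339535, 2637558, 357423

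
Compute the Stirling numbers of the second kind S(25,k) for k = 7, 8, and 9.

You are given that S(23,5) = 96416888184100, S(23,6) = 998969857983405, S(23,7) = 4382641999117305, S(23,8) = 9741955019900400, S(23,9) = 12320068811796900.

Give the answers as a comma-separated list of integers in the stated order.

row 24: T[24][6]=6·998969857983405+96416888184100=6090236036084530  T[24][7]=7·4382641999117305+998969857983405=31677463851804540  T[24][8]=8·9741955019900400+4382641999117305=82318282158320505  T[24][9]=9·12320068811796900+9741955019900400=120622574326072500
row 25: T[25][7]=7·31677463851804540+6090236036084530=227832482998716310  T[25][8]=8·82318282158320505+31677463851804540=690223721118368580  T[25][9]=9·120622574326072500+82318282158320505=1167921451092973005
Read S(25,7) = 227832482998716310, S(25,8) = 690223721118368580, S(25,9) = 1167921451092973005.

227832482998716310, 690223721118368580, 1167921451092973005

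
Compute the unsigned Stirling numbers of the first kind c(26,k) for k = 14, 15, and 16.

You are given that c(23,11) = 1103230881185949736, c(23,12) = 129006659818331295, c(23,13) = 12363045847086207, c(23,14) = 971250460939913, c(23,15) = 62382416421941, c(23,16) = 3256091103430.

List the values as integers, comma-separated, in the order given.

@24  (24,12):129006659818331295·23+1103230881185949736→4070384057007569521, (24,13):12363045847086207·23+129006659818331295→413356714301314056, (24,14):971250460939913·23+12363045847086207→34701806448704206, (24,15):62382416421941·23+971250460939913→2406046038644556, (24,16):3256091103430·23+62382416421941→137272511800831
@25  (25,13):413356714301314056·24+4070384057007569521→13990945200239106865, (25,14):34701806448704206·24+413356714301314056→1246200069070215000, (25,15):2406046038644556·24+34701806448704206→92446911376173550, (25,16):137272511800831·24+2406046038644556→5700586321864500
@26  (26,14):1246200069070215000·25+13990945200239106865→45145946926994481865, (26,15):92446911376173550·25+1246200069070215000→3557372853474553750, (26,16):5700586321864500·25+92446911376173550→234961569422786050
Read c(26,14) = 45145946926994481865, c(26,15) = 3557372853474553750, c(26,16) = 234961569422786050.

45145946926994481865, 3557372853474553750, 234961569422786050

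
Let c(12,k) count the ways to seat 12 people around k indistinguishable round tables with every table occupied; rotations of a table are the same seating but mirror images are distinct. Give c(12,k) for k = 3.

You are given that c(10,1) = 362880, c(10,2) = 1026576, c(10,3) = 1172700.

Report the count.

i=11: T(11,2)=362880+10·1026576=10628640 | T(11,3)=1026576+10·1172700=12753576
i=12: T(12,3)=10628640+11·12753576=150917976
Read c(12,3) = 150917976.

150917976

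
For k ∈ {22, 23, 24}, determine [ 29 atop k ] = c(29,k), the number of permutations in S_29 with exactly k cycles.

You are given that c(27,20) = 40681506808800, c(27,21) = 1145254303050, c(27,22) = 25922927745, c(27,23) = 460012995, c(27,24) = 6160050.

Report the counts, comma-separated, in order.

@28  (28,21):1145254303050·27+40681506808800→71603372991150, (28,22):25922927745·27+1145254303050→1845173352165, (28,23):460012995·27+25922927745→38343278610, (28,24):6160050·27+460012995→626334345
@29  (29,22):1845173352165·28+71603372991150→123268226851770, (29,23):38343278610·28+1845173352165→2918785153245, (29,24):626334345·28+38343278610→55880640270
Read c(29,22) = 123268226851770, c(29,23) = 2918785153245, c(29,24) = 55880640270.

123268226851770, 2918785153245, 55880640270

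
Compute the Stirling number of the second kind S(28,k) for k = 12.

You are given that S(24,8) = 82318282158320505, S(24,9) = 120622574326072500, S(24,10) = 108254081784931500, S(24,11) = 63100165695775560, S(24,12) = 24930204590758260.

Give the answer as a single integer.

i=25: T(25,9)=82318282158320505+9·120622574326072500=1167921451092973005 | T(25,10)=120622574326072500+10·108254081784931500=1203163392175387500 | T(25,11)=108254081784931500+11·63100165695775560=802355904438462660 | T(25,12)=63100165695775560+12·24930204590758260=362262620784874680
i=26: T(26,10)=1167921451092973005+10·1203163392175387500=13199555372846848005 | T(26,11)=1203163392175387500+11·802355904438462660=10029078340998476760 | T(26,12)=802355904438462660+12·362262620784874680=5149507353856958820
i=27: T(27,11)=13199555372846848005+11·10029078340998476760=123519417123830092365 | T(27,12)=10029078340998476760+12·5149507353856958820=71823166587281982600
i=28: T(28,12)=123519417123830092365+12·71823166587281982600=985397416171213883565
Read S(28,12) = 985397416171213883565.

985397416171213883565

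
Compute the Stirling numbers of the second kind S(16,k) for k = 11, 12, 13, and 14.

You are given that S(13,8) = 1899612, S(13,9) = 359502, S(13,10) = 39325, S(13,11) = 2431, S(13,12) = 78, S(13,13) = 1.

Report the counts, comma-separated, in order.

@14  (14,9):359502·9+1899612→5135130, (14,10):39325·10+359502→752752, (14,11):2431·11+39325→66066, (14,12):78·12+2431→3367, (14,13):1·13+78→91, (14,14):0·14+1→1
@15  (15,10):752752·10+5135130→12662650, (15,11):66066·11+752752→1479478, (15,12):3367·12+66066→106470, (15,13):91·13+3367→4550, (15,14):1·14+91→105
@16  (16,11):1479478·11+12662650→28936908, (16,12):106470·12+1479478→2757118, (16,13):4550·13+106470→165620, (16,14):105·14+4550→6020
Read S(16,11) = 28936908, S(16,12) = 2757118, S(16,13) = 165620, S(16,14) = 6020.

28936908, 2757118, 165620, 6020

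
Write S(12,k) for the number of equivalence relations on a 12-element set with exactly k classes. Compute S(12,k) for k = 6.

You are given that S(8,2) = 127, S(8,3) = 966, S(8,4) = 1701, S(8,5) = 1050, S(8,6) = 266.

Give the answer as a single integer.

1323652

r9: T_9,3=3×966+127=3025; T_9,4=4×1701+966=7770; T_9,5=5×1050+1701=6951; T_9,6=6×266+1050=2646
r10: T_10,4=4×7770+3025=34105; T_10,5=5×6951+7770=42525; T_10,6=6×2646+6951=22827
r11: T_11,5=5×42525+34105=246730; T_11,6=6×22827+42525=179487
r12: T_12,6=6×179487+246730=1323652
Read S(12,6) = 1323652.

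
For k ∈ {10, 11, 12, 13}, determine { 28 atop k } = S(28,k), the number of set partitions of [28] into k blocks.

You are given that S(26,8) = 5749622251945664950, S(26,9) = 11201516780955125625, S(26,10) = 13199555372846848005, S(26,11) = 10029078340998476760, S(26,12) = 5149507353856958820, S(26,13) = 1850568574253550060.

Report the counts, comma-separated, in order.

i=27: T(27,9)=5749622251945664950+9·11201516780955125625=106563273280541795575 | T(27,10)=11201516780955125625+10·13199555372846848005=143197070509423605675 | T(27,11)=13199555372846848005+11·10029078340998476760=123519417123830092365 | T(27,12)=10029078340998476760+12·5149507353856958820=71823166587281982600 | T(27,13)=5149507353856958820+13·1850568574253550060=29206898819153109600
i=28: T(28,10)=106563273280541795575+10·143197070509423605675=1538533978374777852325 | T(28,11)=143197070509423605675+11·123519417123830092365=1501910658871554621690 | T(28,12)=123519417123830092365+12·71823166587281982600=985397416171213883565 | T(28,13)=71823166587281982600+13·29206898819153109600=451512851236272407400
Read S(28,10) = 1538533978374777852325, S(28,11) = 1501910658871554621690, S(28,12) = 985397416171213883565, S(28,13) = 451512851236272407400.

1538533978374777852325, 1501910658871554621690, 985397416171213883565, 451512851236272407400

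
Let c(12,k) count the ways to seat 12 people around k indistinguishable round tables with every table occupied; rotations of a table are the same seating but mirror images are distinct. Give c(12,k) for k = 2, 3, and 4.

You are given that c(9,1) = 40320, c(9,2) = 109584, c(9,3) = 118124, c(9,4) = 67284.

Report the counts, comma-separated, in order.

r10: T_10,1=9×40320+0=362880; T_10,2=9×109584+40320=1026576; T_10,3=9×118124+109584=1172700; T_10,4=9×67284+118124=723680
r11: T_11,1=10×362880+0=3628800; T_11,2=10×1026576+362880=10628640; T_11,3=10×1172700+1026576=12753576; T_11,4=10×723680+1172700=8409500
r12: T_12,2=11×10628640+3628800=120543840; T_12,3=11×12753576+10628640=150917976; T_12,4=11×8409500+12753576=105258076
Read c(12,2) = 120543840, c(12,3) = 150917976, c(12,4) = 105258076.

120543840, 150917976, 105258076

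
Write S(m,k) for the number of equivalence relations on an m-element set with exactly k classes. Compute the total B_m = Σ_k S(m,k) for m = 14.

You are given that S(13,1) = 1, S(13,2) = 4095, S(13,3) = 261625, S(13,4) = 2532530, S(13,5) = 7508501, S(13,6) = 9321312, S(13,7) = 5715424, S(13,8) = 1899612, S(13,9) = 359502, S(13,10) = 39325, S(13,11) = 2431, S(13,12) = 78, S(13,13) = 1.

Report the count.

r14: T_14,1=1×1+0=1; T_14,2=2×4095+1=8191; T_14,3=3×261625+4095=788970; T_14,4=4×2532530+261625=10391745; T_14,5=5×7508501+2532530=40075035; T_14,6=6×9321312+7508501=63436373; T_14,7=7×5715424+9321312=49329280; T_14,8=8×1899612+5715424=20912320; T_14,9=9×359502+1899612=5135130; T_14,10=10×39325+359502=752752; T_14,11=11×2431+39325=66066; T_14,12=12×78+2431=3367; T_14,13=13×1+78=91; T_14,14=14×0+1=1
B_14 = ΣS(14,k) = 1+8191+788970+10391745+40075035+63436373+49329280+20912320+5135130+752752+66066+3367+91+1 = 190899322

190899322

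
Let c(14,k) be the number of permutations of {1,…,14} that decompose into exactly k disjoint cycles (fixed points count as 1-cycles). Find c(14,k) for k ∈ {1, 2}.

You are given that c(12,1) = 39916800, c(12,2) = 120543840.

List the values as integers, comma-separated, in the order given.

@13  (13,1):39916800·12+0→479001600, (13,2):120543840·12+39916800→1486442880
@14  (14,1):479001600·13+0→6227020800, (14,2):1486442880·13+479001600→19802759040
Read c(14,1) = 6227020800, c(14,2) = 19802759040.

6227020800, 19802759040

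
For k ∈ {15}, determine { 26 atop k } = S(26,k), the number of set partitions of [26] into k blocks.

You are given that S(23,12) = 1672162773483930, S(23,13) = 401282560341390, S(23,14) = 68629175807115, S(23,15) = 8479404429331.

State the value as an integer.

90449030191104000

row 24: T[24][13]=13·401282560341390+1672162773483930=6888836057922000  T[24][14]=14·68629175807115+401282560341390=1362091021641000  T[24][15]=15·8479404429331+68629175807115=195820242247080
row 25: T[25][14]=14·1362091021641000+6888836057922000=25958110360896000  T[25][15]=15·195820242247080+1362091021641000=4299394655347200
row 26: T[26][15]=15·4299394655347200+25958110360896000=90449030191104000
Read S(26,15) = 90449030191104000.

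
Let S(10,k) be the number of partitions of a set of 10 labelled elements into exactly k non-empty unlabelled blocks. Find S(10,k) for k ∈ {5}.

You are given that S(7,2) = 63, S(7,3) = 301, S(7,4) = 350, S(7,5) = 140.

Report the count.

r8: T_8,3=3×301+63=966; T_8,4=4×350+301=1701; T_8,5=5×140+350=1050
r9: T_9,4=4×1701+966=7770; T_9,5=5×1050+1701=6951
r10: T_10,5=5×6951+7770=42525
Read S(10,5) = 42525.

42525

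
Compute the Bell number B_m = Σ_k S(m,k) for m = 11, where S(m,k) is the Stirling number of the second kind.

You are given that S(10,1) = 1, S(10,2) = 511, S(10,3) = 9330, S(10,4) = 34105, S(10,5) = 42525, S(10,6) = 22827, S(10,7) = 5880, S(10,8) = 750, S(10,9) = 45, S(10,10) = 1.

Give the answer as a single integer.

678570

@11  (11,1):1·1+0→1, (11,2):511·2+1→1023, (11,3):9330·3+511→28501, (11,4):34105·4+9330→145750, (11,5):42525·5+34105→246730, (11,6):22827·6+42525→179487, (11,7):5880·7+22827→63987, (11,8):750·8+5880→11880, (11,9):45·9+750→1155, (11,10):1·10+45→55, (11,11):0·11+1→1
B_11 = ΣS(11,k) = 1+1023+28501+145750+246730+179487+63987+11880+1155+55+1 = 678570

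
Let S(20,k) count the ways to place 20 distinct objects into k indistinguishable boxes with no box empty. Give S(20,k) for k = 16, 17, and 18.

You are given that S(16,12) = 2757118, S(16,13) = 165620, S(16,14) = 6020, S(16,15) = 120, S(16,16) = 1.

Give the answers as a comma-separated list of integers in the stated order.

i=17: T(17,13)=2757118+13·165620=4910178 | T(17,14)=165620+14·6020=249900 | T(17,15)=6020+15·120=7820 | T(17,16)=120+16·1=136 | T(17,17)=1+17·0=1
i=18: T(18,14)=4910178+14·249900=8408778 | T(18,15)=249900+15·7820=367200 | T(18,16)=7820+16·136=9996 | T(18,17)=136+17·1=153 | T(18,18)=1+18·0=1
i=19: T(19,15)=8408778+15·367200=13916778 | T(19,16)=367200+16·9996=527136 | T(19,17)=9996+17·153=12597 | T(19,18)=153+18·1=171
i=20: T(20,16)=13916778+16·527136=22350954 | T(20,17)=527136+17·12597=741285 | T(20,18)=12597+18·171=15675
Read S(20,16) = 22350954, S(20,17) = 741285, S(20,18) = 15675.

22350954, 741285, 15675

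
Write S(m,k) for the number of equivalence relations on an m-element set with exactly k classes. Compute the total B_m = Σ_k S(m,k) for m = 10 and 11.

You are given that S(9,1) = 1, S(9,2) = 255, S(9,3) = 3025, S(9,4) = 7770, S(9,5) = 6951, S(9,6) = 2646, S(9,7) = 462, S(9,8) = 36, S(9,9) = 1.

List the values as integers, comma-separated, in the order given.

115975, 678570

row 10: T[10][1]=1·1+0=1  T[10][2]=2·255+1=511  T[10][3]=3·3025+255=9330  T[10][4]=4·7770+3025=34105  T[10][5]=5·6951+7770=42525  T[10][6]=6·2646+6951=22827  T[10][7]=7·462+2646=5880  T[10][8]=8·36+462=750  T[10][9]=9·1+36=45  T[10][10]=10·0+1=1
row 11: T[11][1]=1·1+0=1  T[11][2]=2·511+1=1023  T[11][3]=3·9330+511=28501  T[11][4]=4·34105+9330=145750  T[11][5]=5·42525+34105=246730  T[11][6]=6·22827+42525=179487  T[11][7]=7·5880+22827=63987  T[11][8]=8·750+5880=11880  T[11][9]=9·45+750=1155  T[11][10]=10·1+45=55  T[11][11]=11·0+1=1
B_10 = ΣS(10,k) = 1+511+9330+34105+42525+22827+5880+750+45+1 = 115975
B_11 = ΣS(11,k) = 1+1023+28501+145750+246730+179487+63987+11880+1155+55+1 = 678570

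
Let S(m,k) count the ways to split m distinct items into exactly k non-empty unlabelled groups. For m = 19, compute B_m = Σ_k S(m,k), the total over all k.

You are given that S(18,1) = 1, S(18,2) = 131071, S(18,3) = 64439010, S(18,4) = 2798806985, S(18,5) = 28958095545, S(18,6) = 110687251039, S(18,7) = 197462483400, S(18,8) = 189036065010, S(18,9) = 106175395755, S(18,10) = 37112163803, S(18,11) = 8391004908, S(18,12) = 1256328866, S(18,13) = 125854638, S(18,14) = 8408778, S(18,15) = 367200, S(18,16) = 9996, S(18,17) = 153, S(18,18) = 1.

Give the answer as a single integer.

i=19: T(19,1)=0+1·1=1 | T(19,2)=1+2·131071=262143 | T(19,3)=131071+3·64439010=193448101 | T(19,4)=64439010+4·2798806985=11259666950 | T(19,5)=2798806985+5·28958095545=147589284710 | T(19,6)=28958095545+6·110687251039=693081601779 | T(19,7)=110687251039+7·197462483400=1492924634839 | T(19,8)=197462483400+8·189036065010=1709751003480 | T(19,9)=189036065010+9·106175395755=1144614626805 | T(19,10)=106175395755+10·37112163803=477297033785 | T(19,11)=37112163803+11·8391004908=129413217791 | T(19,12)=8391004908+12·1256328866=23466951300 | T(19,13)=1256328866+13·125854638=2892439160 | T(19,14)=125854638+14·8408778=243577530 | T(19,15)=8408778+15·367200=13916778 | T(19,16)=367200+16·9996=527136 | T(19,17)=9996+17·153=12597 | T(19,18)=153+18·1=171 | T(19,19)=1+19·0=1
B_19 = ΣS(19,k) = 1+262143+193448101+11259666950+147589284710+693081601779+1492924634839+1709751003480+1144614626805+477297033785+129413217791+23466951300+2892439160+243577530+13916778+527136+12597+171+1 = 5832742205057

5832742205057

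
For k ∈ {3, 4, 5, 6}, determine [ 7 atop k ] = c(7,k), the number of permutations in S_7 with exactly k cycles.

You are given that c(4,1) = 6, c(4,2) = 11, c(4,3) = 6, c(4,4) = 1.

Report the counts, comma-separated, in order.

1624, 735, 175, 21

[5] T[5,1]:4*6+0=24 · T[5,2]:4*11+6=50 · T[5,3]:4*6+11=35 · T[5,4]:4*1+6=10 · T[5,5]:4*0+1=1
[6] T[6,2]:5*50+24=274 · T[6,3]:5*35+50=225 · T[6,4]:5*10+35=85 · T[6,5]:5*1+10=15 · T[6,6]:5*0+1=1
[7] T[7,3]:6*225+274=1624 · T[7,4]:6*85+225=735 · T[7,5]:6*15+85=175 · T[7,6]:6*1+15=21
Read c(7,3) = 1624, c(7,4) = 735, c(7,5) = 175, c(7,6) = 21.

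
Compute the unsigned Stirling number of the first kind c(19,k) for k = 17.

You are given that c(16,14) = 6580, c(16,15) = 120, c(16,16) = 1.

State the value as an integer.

[17] T[17,15]:16*120+6580=8500 · T[17,16]:16*1+120=136 · T[17,17]:16*0+1=1
[18] T[18,16]:17*136+8500=10812 · T[18,17]:17*1+136=153
[19] T[19,17]:18*153+10812=13566
Read c(19,17) = 13566.

13566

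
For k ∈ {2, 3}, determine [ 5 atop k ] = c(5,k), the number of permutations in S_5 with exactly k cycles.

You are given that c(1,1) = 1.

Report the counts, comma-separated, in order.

50, 35

[2] T[2,1]:1*1+0=1 · T[2,2]:1*0+1=1
[3] T[3,1]:2*1+0=2 · T[3,2]:2*1+1=3 · T[3,3]:2*0+1=1
[4] T[4,1]:3*2+0=6 · T[4,2]:3*3+2=11 · T[4,3]:3*1+3=6
[5] T[5,2]:4*11+6=50 · T[5,3]:4*6+11=35
Read c(5,2) = 50, c(5,3) = 35.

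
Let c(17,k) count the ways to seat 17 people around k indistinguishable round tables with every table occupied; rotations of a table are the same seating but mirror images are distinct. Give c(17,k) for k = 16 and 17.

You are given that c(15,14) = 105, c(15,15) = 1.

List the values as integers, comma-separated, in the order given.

136, 1

i=16: T(16,15)=105+15·1=120 | T(16,16)=1+15·0=1
i=17: T(17,16)=120+16·1=136 | T(17,17)=1+16·0=1
Read c(17,16) = 136, c(17,17) = 1.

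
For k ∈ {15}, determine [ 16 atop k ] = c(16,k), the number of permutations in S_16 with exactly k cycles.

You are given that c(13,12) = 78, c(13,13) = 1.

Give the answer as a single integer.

120

i=14: T(14,13)=78+13·1=91 | T(14,14)=1+13·0=1
i=15: T(15,14)=91+14·1=105 | T(15,15)=1+14·0=1
i=16: T(16,15)=105+15·1=120
Read c(16,15) = 120.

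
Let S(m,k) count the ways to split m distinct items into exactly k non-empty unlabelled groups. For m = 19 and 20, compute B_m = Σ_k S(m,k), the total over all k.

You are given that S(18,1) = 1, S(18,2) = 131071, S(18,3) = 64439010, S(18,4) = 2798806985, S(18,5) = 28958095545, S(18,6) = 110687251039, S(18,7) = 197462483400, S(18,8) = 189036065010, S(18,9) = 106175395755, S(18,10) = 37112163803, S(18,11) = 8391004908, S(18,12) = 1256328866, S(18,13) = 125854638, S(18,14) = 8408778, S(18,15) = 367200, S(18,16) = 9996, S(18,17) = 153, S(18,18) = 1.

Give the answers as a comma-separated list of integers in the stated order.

5832742205057, 51724158235372

[19] T[19,1]:1*1+0=1 · T[19,2]:2*131071+1=262143 · T[19,3]:3*64439010+131071=193448101 · T[19,4]:4*2798806985+64439010=11259666950 · T[19,5]:5*28958095545+2798806985=147589284710 · T[19,6]:6*110687251039+28958095545=693081601779 · T[19,7]:7*197462483400+110687251039=1492924634839 · T[19,8]:8*189036065010+197462483400=1709751003480 · T[19,9]:9*106175395755+189036065010=1144614626805 · T[19,10]:10*37112163803+106175395755=477297033785 · T[19,11]:11*8391004908+37112163803=129413217791 · T[19,12]:12*1256328866+8391004908=23466951300 · T[19,13]:13*125854638+1256328866=2892439160 · T[19,14]:14*8408778+125854638=243577530 · T[19,15]:15*367200+8408778=13916778 · T[19,16]:16*9996+367200=527136 · T[19,17]:17*153+9996=12597 · T[19,18]:18*1+153=171 · T[19,19]:19*0+1=1
[20] T[20,1]:1*1+0=1 · T[20,2]:2*262143+1=524287 · T[20,3]:3*193448101+262143=580606446 · T[20,4]:4*11259666950+193448101=45232115901 · T[20,5]:5*147589284710+11259666950=749206090500 · T[20,6]:6*693081601779+147589284710=4306078895384 · T[20,7]:7*1492924634839+693081601779=11143554045652 · T[20,8]:8*1709751003480+1492924634839=15170932662679 · T[20,9]:9*1144614626805+1709751003480=12011282644725 · T[20,10]:10*477297033785+1144614626805=5917584964655 · T[20,11]:11*129413217791+477297033785=1900842429486 · T[20,12]:12*23466951300+129413217791=411016633391 · T[20,13]:13*2892439160+23466951300=61068660380 · T[20,14]:14*243577530+2892439160=6302524580 · T[20,15]:15*13916778+243577530=452329200 · T[20,16]:16*527136+13916778=22350954 · T[20,17]:17*12597+527136=741285 · T[20,18]:18*171+12597=15675 · T[20,19]:19*1+171=190 · T[20,20]:20*0+1=1
B_19 = ΣS(19,k) = 1+262143+193448101+11259666950+147589284710+693081601779+1492924634839+1709751003480+1144614626805+477297033785+129413217791+23466951300+2892439160+243577530+13916778+527136+12597+171+1 = 5832742205057
B_20 = ΣS(20,k) = 1+524287+580606446+45232115901+749206090500+4306078895384+11143554045652+15170932662679+12011282644725+5917584964655+1900842429486+411016633391+61068660380+6302524580+452329200+22350954+741285+15675+190+1 = 51724158235372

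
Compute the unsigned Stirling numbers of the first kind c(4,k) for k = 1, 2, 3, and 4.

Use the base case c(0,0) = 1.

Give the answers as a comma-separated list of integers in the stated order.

[1] T[1,1]:0*0+1=1
[2] T[2,1]:1*1+0=1 · T[2,2]:1*0+1=1
[3] T[3,1]:2*1+0=2 · T[3,2]:2*1+1=3 · T[3,3]:2*0+1=1
[4] T[4,1]:3*2+0=6 · T[4,2]:3*3+2=11 · T[4,3]:3*1+3=6 · T[4,4]:3*0+1=1
Read c(4,1) = 6, c(4,2) = 11, c(4,3) = 6, c(4,4) = 1.

6, 11, 6, 1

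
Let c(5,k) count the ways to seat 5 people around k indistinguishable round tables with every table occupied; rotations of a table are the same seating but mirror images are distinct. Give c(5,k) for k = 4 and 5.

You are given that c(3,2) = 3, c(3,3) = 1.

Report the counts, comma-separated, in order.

@4  (4,3):1·3+3→6, (4,4):0·3+1→1
@5  (5,4):1·4+6→10, (5,5):0·4+1→1
Read c(5,4) = 10, c(5,5) = 1.

10, 1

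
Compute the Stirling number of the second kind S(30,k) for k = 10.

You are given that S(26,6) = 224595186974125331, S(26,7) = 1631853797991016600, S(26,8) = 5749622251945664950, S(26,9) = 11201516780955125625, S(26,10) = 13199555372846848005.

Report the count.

173373343599189364594756

i=27: T(27,7)=224595186974125331+7·1631853797991016600=11647571772911241531 | T(27,8)=1631853797991016600+8·5749622251945664950=47628831813556336200 | T(27,9)=5749622251945664950+9·11201516780955125625=106563273280541795575 | T(27,10)=11201516780955125625+10·13199555372846848005=143197070509423605675
i=28: T(28,8)=11647571772911241531+8·47628831813556336200=392678226281361931131 | T(28,9)=47628831813556336200+9·106563273280541795575=1006698291338432496375 | T(28,10)=106563273280541795575+10·143197070509423605675=1538533978374777852325
i=29: T(29,9)=392678226281361931131+9·1006698291338432496375=9452962848327254398506 | T(29,10)=1006698291338432496375+10·1538533978374777852325=16392038075086211019625
i=30: T(30,10)=9452962848327254398506+10·16392038075086211019625=173373343599189364594756
Read S(30,10) = 173373343599189364594756.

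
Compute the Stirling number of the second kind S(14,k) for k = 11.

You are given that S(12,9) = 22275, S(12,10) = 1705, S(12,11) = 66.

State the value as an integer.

66066

@13  (13,10):1705·10+22275→39325, (13,11):66·11+1705→2431
@14  (14,11):2431·11+39325→66066
Read S(14,11) = 66066.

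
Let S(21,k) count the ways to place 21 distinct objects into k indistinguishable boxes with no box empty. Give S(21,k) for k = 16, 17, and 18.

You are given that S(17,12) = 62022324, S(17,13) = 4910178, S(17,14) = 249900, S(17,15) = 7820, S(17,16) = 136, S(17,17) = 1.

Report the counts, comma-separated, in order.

[18] T[18,13]:13*4910178+62022324=125854638 · T[18,14]:14*249900+4910178=8408778 · T[18,15]:15*7820+249900=367200 · T[18,16]:16*136+7820=9996 · T[18,17]:17*1+136=153 · T[18,18]:18*0+1=1
[19] T[19,14]:14*8408778+125854638=243577530 · T[19,15]:15*367200+8408778=13916778 · T[19,16]:16*9996+367200=527136 · T[19,17]:17*153+9996=12597 · T[19,18]:18*1+153=171
[20] T[20,15]:15*13916778+243577530=452329200 · T[20,16]:16*527136+13916778=22350954 · T[20,17]:17*12597+527136=741285 · T[20,18]:18*171+12597=15675
[21] T[21,16]:16*22350954+452329200=809944464 · T[21,17]:17*741285+22350954=34952799 · T[21,18]:18*15675+741285=1023435
Read S(21,16) = 809944464, S(21,17) = 34952799, S(21,18) = 1023435.

809944464, 34952799, 1023435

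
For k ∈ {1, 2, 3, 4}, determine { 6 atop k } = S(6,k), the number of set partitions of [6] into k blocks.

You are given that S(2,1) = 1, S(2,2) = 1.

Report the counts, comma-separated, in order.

r3: T_3,1=1×1+0=1; T_3,2=2×1+1=3; T_3,3=3×0+1=1
r4: T_4,1=1×1+0=1; T_4,2=2×3+1=7; T_4,3=3×1+3=6; T_4,4=4×0+1=1
r5: T_5,1=1×1+0=1; T_5,2=2×7+1=15; T_5,3=3×6+7=25; T_5,4=4×1+6=10
r6: T_6,1=1×1+0=1; T_6,2=2×15+1=31; T_6,3=3×25+15=90; T_6,4=4×10+25=65
Read S(6,1) = 1, S(6,2) = 31, S(6,3) = 90, S(6,4) = 65.

1, 31, 90, 65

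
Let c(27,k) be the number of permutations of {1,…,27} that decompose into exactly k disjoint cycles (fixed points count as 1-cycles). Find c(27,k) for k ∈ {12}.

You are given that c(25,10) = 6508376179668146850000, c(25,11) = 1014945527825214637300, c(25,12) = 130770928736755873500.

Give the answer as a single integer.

143271701777645411127300

row 26: T[26][11]=25·1014945527825214637300+6508376179668146850000=31882014375298512782500  T[26][12]=25·130770928736755873500+1014945527825214637300=4284218746244111474800
row 27: T[27][12]=26·4284218746244111474800+31882014375298512782500=143271701777645411127300
Read c(27,12) = 143271701777645411127300.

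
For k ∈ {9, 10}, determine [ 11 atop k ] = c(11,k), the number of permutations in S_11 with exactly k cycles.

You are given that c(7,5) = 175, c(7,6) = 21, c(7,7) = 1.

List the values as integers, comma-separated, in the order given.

1320, 55

i=8: T(8,6)=175+7·21=322 | T(8,7)=21+7·1=28 | T(8,8)=1+7·0=1
i=9: T(9,7)=322+8·28=546 | T(9,8)=28+8·1=36 | T(9,9)=1+8·0=1
i=10: T(10,8)=546+9·36=870 | T(10,9)=36+9·1=45 | T(10,10)=1+9·0=1
i=11: T(11,9)=870+10·45=1320 | T(11,10)=45+10·1=55
Read c(11,9) = 1320, c(11,10) = 55.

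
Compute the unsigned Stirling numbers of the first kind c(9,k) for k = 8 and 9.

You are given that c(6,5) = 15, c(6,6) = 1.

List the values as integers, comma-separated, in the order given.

36, 1

i=7: T(7,6)=15+6·1=21 | T(7,7)=1+6·0=1
i=8: T(8,7)=21+7·1=28 | T(8,8)=1+7·0=1
i=9: T(9,8)=28+8·1=36 | T(9,9)=1+8·0=1
Read c(9,8) = 36, c(9,9) = 1.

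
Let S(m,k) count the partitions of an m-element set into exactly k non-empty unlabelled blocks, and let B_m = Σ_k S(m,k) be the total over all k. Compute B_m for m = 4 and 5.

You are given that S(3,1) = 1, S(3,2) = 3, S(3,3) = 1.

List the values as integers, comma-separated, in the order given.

i=4: T(4,1)=0+1·1=1 | T(4,2)=1+2·3=7 | T(4,3)=3+3·1=6 | T(4,4)=1+4·0=1
i=5: T(5,1)=0+1·1=1 | T(5,2)=1+2·7=15 | T(5,3)=7+3·6=25 | T(5,4)=6+4·1=10 | T(5,5)=1+5·0=1
B_4 = ΣS(4,k) = 1+7+6+1 = 15
B_5 = ΣS(5,k) = 1+15+25+10+1 = 52

15, 52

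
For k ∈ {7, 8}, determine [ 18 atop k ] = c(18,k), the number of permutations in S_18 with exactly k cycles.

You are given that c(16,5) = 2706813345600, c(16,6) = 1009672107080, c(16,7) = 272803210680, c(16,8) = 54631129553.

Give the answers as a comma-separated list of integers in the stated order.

110228466184200, 24871845297936

i=17: T(17,6)=2706813345600+16·1009672107080=18861567058880 | T(17,7)=1009672107080+16·272803210680=5374523477960 | T(17,8)=272803210680+16·54631129553=1146901283528
i=18: T(18,7)=18861567058880+17·5374523477960=110228466184200 | T(18,8)=5374523477960+17·1146901283528=24871845297936
Read c(18,7) = 110228466184200, c(18,8) = 24871845297936.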